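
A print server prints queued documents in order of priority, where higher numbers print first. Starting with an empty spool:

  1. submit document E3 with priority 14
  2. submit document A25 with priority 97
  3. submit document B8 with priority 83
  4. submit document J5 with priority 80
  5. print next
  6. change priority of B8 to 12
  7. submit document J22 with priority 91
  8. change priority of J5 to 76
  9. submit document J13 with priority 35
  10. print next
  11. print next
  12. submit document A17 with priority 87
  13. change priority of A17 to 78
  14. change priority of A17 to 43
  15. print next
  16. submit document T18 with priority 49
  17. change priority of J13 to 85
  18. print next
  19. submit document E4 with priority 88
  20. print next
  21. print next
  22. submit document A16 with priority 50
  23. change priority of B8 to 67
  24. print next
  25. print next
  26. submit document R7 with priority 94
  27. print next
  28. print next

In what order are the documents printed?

add E3 (priority 14) → {E3:14}
add A25 (priority 97) → {A25:97, E3:14}
add B8 (priority 83) → {A25:97, B8:83, E3:14}
add J5 (priority 80) → {A25:97, B8:83, J5:80, E3:14}
print next → A25; now {B8:83, J5:80, E3:14}
update B8 to priority 12 → {J5:80, E3:14, B8:12}
add J22 (priority 91) → {J22:91, J5:80, E3:14, B8:12}
update J5 to priority 76 → {J22:91, J5:76, E3:14, B8:12}
add J13 (priority 35) → {J22:91, J5:76, J13:35, E3:14, B8:12}
print next → J22; now {J5:76, J13:35, E3:14, B8:12}
print next → J5; now {J13:35, E3:14, B8:12}
add A17 (priority 87) → {A17:87, J13:35, E3:14, B8:12}
update A17 to priority 78 → {A17:78, J13:35, E3:14, B8:12}
update A17 to priority 43 → {A17:43, J13:35, E3:14, B8:12}
print next → A17; now {J13:35, E3:14, B8:12}
add T18 (priority 49) → {T18:49, J13:35, E3:14, B8:12}
update J13 to priority 85 → {J13:85, T18:49, E3:14, B8:12}
print next → J13; now {T18:49, E3:14, B8:12}
add E4 (priority 88) → {E4:88, T18:49, E3:14, B8:12}
print next → E4; now {T18:49, E3:14, B8:12}
print next → T18; now {E3:14, B8:12}
add A16 (priority 50) → {A16:50, E3:14, B8:12}
update B8 to priority 67 → {B8:67, A16:50, E3:14}
print next → B8; now {A16:50, E3:14}
print next → A16; now {E3:14}
add R7 (priority 94) → {R7:94, E3:14}
print next → R7; now {E3:14}
print next → E3; now {}

[A25, J22, J5, A17, J13, E4, T18, B8, A16, R7, E3]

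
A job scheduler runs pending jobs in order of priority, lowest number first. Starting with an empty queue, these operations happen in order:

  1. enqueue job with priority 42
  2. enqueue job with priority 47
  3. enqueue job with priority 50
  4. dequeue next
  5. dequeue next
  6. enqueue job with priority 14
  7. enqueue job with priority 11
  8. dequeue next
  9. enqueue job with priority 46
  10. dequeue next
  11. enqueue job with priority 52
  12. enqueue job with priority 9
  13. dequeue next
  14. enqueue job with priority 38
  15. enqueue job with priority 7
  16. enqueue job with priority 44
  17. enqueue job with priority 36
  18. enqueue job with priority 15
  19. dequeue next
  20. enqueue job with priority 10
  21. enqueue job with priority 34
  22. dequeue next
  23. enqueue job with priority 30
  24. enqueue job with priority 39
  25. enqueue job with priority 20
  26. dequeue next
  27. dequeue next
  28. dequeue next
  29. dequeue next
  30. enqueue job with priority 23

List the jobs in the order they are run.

42, 47, 11, 14, 9, 7, 10, 15, 20, 30, 34

insert 42 → {42}
insert 47 → {42, 47}
insert 50 → {42, 47, 50}
dequeue next → 42; now {47, 50}
dequeue next → 47; now {50}
insert 14 → {14, 50}
insert 11 → {11, 14, 50}
dequeue next → 11; now {14, 50}
insert 46 → {14, 46, 50}
dequeue next → 14; now {46, 50}
insert 52 → {46, 50, 52}
insert 9 → {9, 46, 50, 52}
dequeue next → 9; now {46, 50, 52}
insert 38 → {38, 46, 50, 52}
insert 7 → {7, 38, 46, 50, 52}
insert 44 → {7, 38, 44, 46, 50, 52}
insert 36 → {7, 36, 38, 44, 46, 50, 52}
insert 15 → {7, 15, 36, 38, 44, 46, 50, 52}
dequeue next → 7; now {15, 36, 38, 44, 46, 50, 52}
insert 10 → {10, 15, 36, 38, 44, 46, 50, 52}
insert 34 → {10, 15, 34, 36, 38, 44, 46, 50, 52}
dequeue next → 10; now {15, 34, 36, 38, 44, 46, 50, 52}
insert 30 → {15, 30, 34, 36, 38, 44, 46, 50, 52}
insert 39 → {15, 30, 34, 36, 38, 39, 44, 46, 50, 52}
insert 20 → {15, 20, 30, 34, 36, 38, 39, 44, 46, 50, 52}
dequeue next → 15; now {20, 30, 34, 36, 38, 39, 44, 46, 50, 52}
dequeue next → 20; now {30, 34, 36, 38, 39, 44, 46, 50, 52}
dequeue next → 30; now {34, 36, 38, 39, 44, 46, 50, 52}
dequeue next → 34; now {36, 38, 39, 44, 46, 50, 52}
insert 23 → {23, 36, 38, 39, 44, 46, 50, 52}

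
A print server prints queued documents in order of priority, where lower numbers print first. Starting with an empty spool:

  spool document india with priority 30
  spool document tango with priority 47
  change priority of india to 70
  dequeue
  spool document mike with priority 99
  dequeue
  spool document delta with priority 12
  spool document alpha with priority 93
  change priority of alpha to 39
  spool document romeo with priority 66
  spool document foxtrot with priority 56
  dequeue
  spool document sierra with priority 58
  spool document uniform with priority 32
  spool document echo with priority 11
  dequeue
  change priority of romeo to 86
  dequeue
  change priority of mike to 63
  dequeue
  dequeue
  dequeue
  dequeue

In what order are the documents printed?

[tango, india, delta, echo, uniform, alpha, foxtrot, sierra, mike]

add india (priority 30) → {india:30}
add tango (priority 47) → {india:30, tango:47}
update india to priority 70 → {tango:47, india:70}
dequeue → tango; now {india:70}
add mike (priority 99) → {india:70, mike:99}
dequeue → india; now {mike:99}
add delta (priority 12) → {delta:12, mike:99}
add alpha (priority 93) → {delta:12, alpha:93, mike:99}
update alpha to priority 39 → {delta:12, alpha:39, mike:99}
add romeo (priority 66) → {delta:12, alpha:39, romeo:66, mike:99}
add foxtrot (priority 56) → {delta:12, alpha:39, foxtrot:56, romeo:66, mike:99}
dequeue → delta; now {alpha:39, foxtrot:56, romeo:66, mike:99}
add sierra (priority 58) → {alpha:39, foxtrot:56, sierra:58, romeo:66, mike:99}
add uniform (priority 32) → {uniform:32, alpha:39, foxtrot:56, sierra:58, romeo:66, mike:99}
add echo (priority 11) → {echo:11, uniform:32, alpha:39, foxtrot:56, sierra:58, romeo:66, mike:99}
dequeue → echo; now {uniform:32, alpha:39, foxtrot:56, sierra:58, romeo:66, mike:99}
update romeo to priority 86 → {uniform:32, alpha:39, foxtrot:56, sierra:58, romeo:86, mike:99}
dequeue → uniform; now {alpha:39, foxtrot:56, sierra:58, romeo:86, mike:99}
update mike to priority 63 → {alpha:39, foxtrot:56, sierra:58, mike:63, romeo:86}
dequeue → alpha; now {foxtrot:56, sierra:58, mike:63, romeo:86}
dequeue → foxtrot; now {sierra:58, mike:63, romeo:86}
dequeue → sierra; now {mike:63, romeo:86}
dequeue → mike; now {romeo:86}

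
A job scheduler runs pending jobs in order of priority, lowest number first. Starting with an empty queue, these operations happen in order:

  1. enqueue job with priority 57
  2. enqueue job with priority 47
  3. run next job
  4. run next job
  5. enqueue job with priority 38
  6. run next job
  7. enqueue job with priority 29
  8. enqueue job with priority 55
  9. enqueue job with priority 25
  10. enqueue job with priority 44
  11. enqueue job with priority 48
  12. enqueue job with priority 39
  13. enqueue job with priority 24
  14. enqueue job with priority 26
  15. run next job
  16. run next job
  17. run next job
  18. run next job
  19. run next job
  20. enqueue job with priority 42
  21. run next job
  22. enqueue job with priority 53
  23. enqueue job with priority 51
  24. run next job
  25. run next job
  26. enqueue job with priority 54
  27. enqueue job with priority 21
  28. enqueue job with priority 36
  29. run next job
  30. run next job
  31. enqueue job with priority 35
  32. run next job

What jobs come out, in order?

insert 57 → {57}
insert 47 → {47, 57}
run next job → 47; now {57}
run next job → 57; now {}
insert 38 → {38}
run next job → 38; now {}
insert 29 → {29}
insert 55 → {29, 55}
insert 25 → {25, 29, 55}
insert 44 → {25, 29, 44, 55}
insert 48 → {25, 29, 44, 48, 55}
insert 39 → {25, 29, 39, 44, 48, 55}
insert 24 → {24, 25, 29, 39, 44, 48, 55}
insert 26 → {24, 25, 26, 29, 39, 44, 48, 55}
run next job → 24; now {25, 26, 29, 39, 44, 48, 55}
run next job → 25; now {26, 29, 39, 44, 48, 55}
run next job → 26; now {29, 39, 44, 48, 55}
run next job → 29; now {39, 44, 48, 55}
run next job → 39; now {44, 48, 55}
insert 42 → {42, 44, 48, 55}
run next job → 42; now {44, 48, 55}
insert 53 → {44, 48, 53, 55}
insert 51 → {44, 48, 51, 53, 55}
run next job → 44; now {48, 51, 53, 55}
run next job → 48; now {51, 53, 55}
insert 54 → {51, 53, 54, 55}
insert 21 → {21, 51, 53, 54, 55}
insert 36 → {21, 36, 51, 53, 54, 55}
run next job → 21; now {36, 51, 53, 54, 55}
run next job → 36; now {51, 53, 54, 55}
insert 35 → {35, 51, 53, 54, 55}
run next job → 35; now {51, 53, 54, 55}

[47, 57, 38, 24, 25, 26, 29, 39, 42, 44, 48, 21, 36, 35]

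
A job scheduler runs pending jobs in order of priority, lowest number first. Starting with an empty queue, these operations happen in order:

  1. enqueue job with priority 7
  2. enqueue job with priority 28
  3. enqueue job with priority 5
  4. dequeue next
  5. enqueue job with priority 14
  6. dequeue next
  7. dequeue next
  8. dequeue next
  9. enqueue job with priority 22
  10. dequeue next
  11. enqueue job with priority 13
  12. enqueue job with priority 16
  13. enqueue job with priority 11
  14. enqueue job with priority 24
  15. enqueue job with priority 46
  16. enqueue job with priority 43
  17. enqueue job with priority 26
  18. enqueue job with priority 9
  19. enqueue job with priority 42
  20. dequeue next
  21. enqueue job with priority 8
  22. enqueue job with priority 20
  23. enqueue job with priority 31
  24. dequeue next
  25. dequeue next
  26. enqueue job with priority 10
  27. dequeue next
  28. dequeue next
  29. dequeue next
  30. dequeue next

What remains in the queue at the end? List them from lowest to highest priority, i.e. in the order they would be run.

24 → 26 → 31 → 42 → 43 → 46

insert 7 → {7}
insert 28 → {7, 28}
insert 5 → {5, 7, 28}
dequeue next → 5; now {7, 28}
insert 14 → {7, 14, 28}
dequeue next → 7; now {14, 28}
dequeue next → 14; now {28}
dequeue next → 28; now {}
insert 22 → {22}
dequeue next → 22; now {}
insert 13 → {13}
insert 16 → {13, 16}
insert 11 → {11, 13, 16}
insert 24 → {11, 13, 16, 24}
insert 46 → {11, 13, 16, 24, 46}
insert 43 → {11, 13, 16, 24, 43, 46}
insert 26 → {11, 13, 16, 24, 26, 43, 46}
insert 9 → {9, 11, 13, 16, 24, 26, 43, 46}
insert 42 → {9, 11, 13, 16, 24, 26, 42, 43, 46}
dequeue next → 9; now {11, 13, 16, 24, 26, 42, 43, 46}
insert 8 → {8, 11, 13, 16, 24, 26, 42, 43, 46}
insert 20 → {8, 11, 13, 16, 20, 24, 26, 42, 43, 46}
insert 31 → {8, 11, 13, 16, 20, 24, 26, 31, 42, 43, 46}
dequeue next → 8; now {11, 13, 16, 20, 24, 26, 31, 42, 43, 46}
dequeue next → 11; now {13, 16, 20, 24, 26, 31, 42, 43, 46}
insert 10 → {10, 13, 16, 20, 24, 26, 31, 42, 43, 46}
dequeue next → 10; now {13, 16, 20, 24, 26, 31, 42, 43, 46}
dequeue next → 13; now {16, 20, 24, 26, 31, 42, 43, 46}
dequeue next → 16; now {20, 24, 26, 31, 42, 43, 46}
dequeue next → 20; now {24, 26, 31, 42, 43, 46}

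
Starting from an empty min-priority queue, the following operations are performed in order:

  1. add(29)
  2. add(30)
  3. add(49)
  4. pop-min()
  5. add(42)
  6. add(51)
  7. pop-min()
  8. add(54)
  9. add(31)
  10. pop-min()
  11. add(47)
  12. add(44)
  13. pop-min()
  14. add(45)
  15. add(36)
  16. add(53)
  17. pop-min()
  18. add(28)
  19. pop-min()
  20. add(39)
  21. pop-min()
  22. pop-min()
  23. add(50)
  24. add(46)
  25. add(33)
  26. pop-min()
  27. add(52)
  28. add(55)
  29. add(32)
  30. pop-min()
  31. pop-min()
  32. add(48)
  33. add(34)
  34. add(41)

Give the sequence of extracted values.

insert 29 → {29}
insert 30 → {29, 30}
insert 49 → {29, 30, 49}
pop-min → 29; now {30, 49}
insert 42 → {30, 42, 49}
insert 51 → {30, 42, 49, 51}
pop-min → 30; now {42, 49, 51}
insert 54 → {42, 49, 51, 54}
insert 31 → {31, 42, 49, 51, 54}
pop-min → 31; now {42, 49, 51, 54}
insert 47 → {42, 47, 49, 51, 54}
insert 44 → {42, 44, 47, 49, 51, 54}
pop-min → 42; now {44, 47, 49, 51, 54}
insert 45 → {44, 45, 47, 49, 51, 54}
insert 36 → {36, 44, 45, 47, 49, 51, 54}
insert 53 → {36, 44, 45, 47, 49, 51, 53, 54}
pop-min → 36; now {44, 45, 47, 49, 51, 53, 54}
insert 28 → {28, 44, 45, 47, 49, 51, 53, 54}
pop-min → 28; now {44, 45, 47, 49, 51, 53, 54}
insert 39 → {39, 44, 45, 47, 49, 51, 53, 54}
pop-min → 39; now {44, 45, 47, 49, 51, 53, 54}
pop-min → 44; now {45, 47, 49, 51, 53, 54}
insert 50 → {45, 47, 49, 50, 51, 53, 54}
insert 46 → {45, 46, 47, 49, 50, 51, 53, 54}
insert 33 → {33, 45, 46, 47, 49, 50, 51, 53, 54}
pop-min → 33; now {45, 46, 47, 49, 50, 51, 53, 54}
insert 52 → {45, 46, 47, 49, 50, 51, 52, 53, 54}
insert 55 → {45, 46, 47, 49, 50, 51, 52, 53, 54, 55}
insert 32 → {32, 45, 46, 47, 49, 50, 51, 52, 53, 54, 55}
pop-min → 32; now {45, 46, 47, 49, 50, 51, 52, 53, 54, 55}
pop-min → 45; now {46, 47, 49, 50, 51, 52, 53, 54, 55}
insert 48 → {46, 47, 48, 49, 50, 51, 52, 53, 54, 55}
insert 34 → {34, 46, 47, 48, 49, 50, 51, 52, 53, 54, 55}
insert 41 → {34, 41, 46, 47, 48, 49, 50, 51, 52, 53, 54, 55}

[29, 30, 31, 42, 36, 28, 39, 44, 33, 32, 45]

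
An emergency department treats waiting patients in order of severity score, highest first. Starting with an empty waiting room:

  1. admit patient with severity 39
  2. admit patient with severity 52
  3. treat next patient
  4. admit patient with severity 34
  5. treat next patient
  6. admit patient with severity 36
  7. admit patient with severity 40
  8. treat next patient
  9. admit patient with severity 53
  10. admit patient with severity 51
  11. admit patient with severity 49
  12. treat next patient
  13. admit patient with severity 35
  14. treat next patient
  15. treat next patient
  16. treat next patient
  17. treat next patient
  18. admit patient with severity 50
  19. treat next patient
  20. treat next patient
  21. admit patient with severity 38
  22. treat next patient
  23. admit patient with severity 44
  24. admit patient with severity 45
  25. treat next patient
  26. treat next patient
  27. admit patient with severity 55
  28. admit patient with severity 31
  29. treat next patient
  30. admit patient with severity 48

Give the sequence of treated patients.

52 → 39 → 40 → 53 → 51 → 49 → 36 → 35 → 50 → 34 → 38 → 45 → 44 → 55

insert 39 → {39}
insert 52 → {52, 39}
treat next patient → 52; now {39}
insert 34 → {39, 34}
treat next patient → 39; now {34}
insert 36 → {36, 34}
insert 40 → {40, 36, 34}
treat next patient → 40; now {36, 34}
insert 53 → {53, 36, 34}
insert 51 → {53, 51, 36, 34}
insert 49 → {53, 51, 49, 36, 34}
treat next patient → 53; now {51, 49, 36, 34}
insert 35 → {51, 49, 36, 35, 34}
treat next patient → 51; now {49, 36, 35, 34}
treat next patient → 49; now {36, 35, 34}
treat next patient → 36; now {35, 34}
treat next patient → 35; now {34}
insert 50 → {50, 34}
treat next patient → 50; now {34}
treat next patient → 34; now {}
insert 38 → {38}
treat next patient → 38; now {}
insert 44 → {44}
insert 45 → {45, 44}
treat next patient → 45; now {44}
treat next patient → 44; now {}
insert 55 → {55}
insert 31 → {55, 31}
treat next patient → 55; now {31}
insert 48 → {48, 31}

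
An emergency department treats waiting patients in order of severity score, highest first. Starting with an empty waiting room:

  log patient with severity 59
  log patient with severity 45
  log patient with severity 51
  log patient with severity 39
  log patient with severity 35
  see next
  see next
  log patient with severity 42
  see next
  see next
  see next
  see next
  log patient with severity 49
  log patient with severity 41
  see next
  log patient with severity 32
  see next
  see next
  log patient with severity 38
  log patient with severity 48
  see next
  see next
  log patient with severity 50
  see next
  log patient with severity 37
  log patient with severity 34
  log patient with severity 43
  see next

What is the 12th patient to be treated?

50

insert 59 → {59}
insert 45 → {59, 45}
insert 51 → {59, 51, 45}
insert 39 → {59, 51, 45, 39}
insert 35 → {59, 51, 45, 39, 35}
see next → 59; now {51, 45, 39, 35}
see next → 51; now {45, 39, 35}
insert 42 → {45, 42, 39, 35}
see next → 45; now {42, 39, 35}
see next → 42; now {39, 35}
see next → 39; now {35}
see next → 35; now {}
insert 49 → {49}
insert 41 → {49, 41}
see next → 49; now {41}
insert 32 → {41, 32}
see next → 41; now {32}
see next → 32; now {}
insert 38 → {38}
insert 48 → {48, 38}
see next → 48; now {38}
see next → 38; now {}
insert 50 → {50}
see next → 50; now {}
insert 37 → {37}
insert 34 → {37, 34}
insert 43 → {43, 37, 34}
see next → 43; now {37, 34}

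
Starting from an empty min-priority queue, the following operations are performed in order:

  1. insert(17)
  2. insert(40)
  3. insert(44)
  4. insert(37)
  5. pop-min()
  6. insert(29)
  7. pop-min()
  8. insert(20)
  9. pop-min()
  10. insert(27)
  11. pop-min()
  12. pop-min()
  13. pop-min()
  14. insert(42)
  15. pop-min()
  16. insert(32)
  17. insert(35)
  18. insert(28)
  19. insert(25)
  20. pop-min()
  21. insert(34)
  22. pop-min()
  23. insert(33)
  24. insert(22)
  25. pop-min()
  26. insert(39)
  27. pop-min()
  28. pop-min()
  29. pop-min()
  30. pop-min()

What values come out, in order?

insert 17 → {17}
insert 40 → {17, 40}
insert 44 → {17, 40, 44}
insert 37 → {17, 37, 40, 44}
pop-min → 17; now {37, 40, 44}
insert 29 → {29, 37, 40, 44}
pop-min → 29; now {37, 40, 44}
insert 20 → {20, 37, 40, 44}
pop-min → 20; now {37, 40, 44}
insert 27 → {27, 37, 40, 44}
pop-min → 27; now {37, 40, 44}
pop-min → 37; now {40, 44}
pop-min → 40; now {44}
insert 42 → {42, 44}
pop-min → 42; now {44}
insert 32 → {32, 44}
insert 35 → {32, 35, 44}
insert 28 → {28, 32, 35, 44}
insert 25 → {25, 28, 32, 35, 44}
pop-min → 25; now {28, 32, 35, 44}
insert 34 → {28, 32, 34, 35, 44}
pop-min → 28; now {32, 34, 35, 44}
insert 33 → {32, 33, 34, 35, 44}
insert 22 → {22, 32, 33, 34, 35, 44}
pop-min → 22; now {32, 33, 34, 35, 44}
insert 39 → {32, 33, 34, 35, 39, 44}
pop-min → 32; now {33, 34, 35, 39, 44}
pop-min → 33; now {34, 35, 39, 44}
pop-min → 34; now {35, 39, 44}
pop-min → 35; now {39, 44}

17 → 29 → 20 → 27 → 37 → 40 → 42 → 25 → 28 → 22 → 32 → 33 → 34 → 35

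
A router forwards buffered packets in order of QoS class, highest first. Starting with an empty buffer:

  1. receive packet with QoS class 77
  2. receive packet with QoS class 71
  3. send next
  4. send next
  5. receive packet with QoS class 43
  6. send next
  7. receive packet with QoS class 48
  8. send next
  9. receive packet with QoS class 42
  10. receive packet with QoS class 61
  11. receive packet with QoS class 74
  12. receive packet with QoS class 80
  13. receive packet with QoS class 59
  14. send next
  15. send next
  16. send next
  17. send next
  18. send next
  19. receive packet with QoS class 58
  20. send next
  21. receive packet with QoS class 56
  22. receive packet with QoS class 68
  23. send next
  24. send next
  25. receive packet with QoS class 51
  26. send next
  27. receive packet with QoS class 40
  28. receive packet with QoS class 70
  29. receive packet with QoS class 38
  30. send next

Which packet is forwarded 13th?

51

insert 77 → {77}
insert 71 → {77, 71}
send next → 77; now {71}
send next → 71; now {}
insert 43 → {43}
send next → 43; now {}
insert 48 → {48}
send next → 48; now {}
insert 42 → {42}
insert 61 → {61, 42}
insert 74 → {74, 61, 42}
insert 80 → {80, 74, 61, 42}
insert 59 → {80, 74, 61, 59, 42}
send next → 80; now {74, 61, 59, 42}
send next → 74; now {61, 59, 42}
send next → 61; now {59, 42}
send next → 59; now {42}
send next → 42; now {}
insert 58 → {58}
send next → 58; now {}
insert 56 → {56}
insert 68 → {68, 56}
send next → 68; now {56}
send next → 56; now {}
insert 51 → {51}
send next → 51; now {}
insert 40 → {40}
insert 70 → {70, 40}
insert 38 → {70, 40, 38}
send next → 70; now {40, 38}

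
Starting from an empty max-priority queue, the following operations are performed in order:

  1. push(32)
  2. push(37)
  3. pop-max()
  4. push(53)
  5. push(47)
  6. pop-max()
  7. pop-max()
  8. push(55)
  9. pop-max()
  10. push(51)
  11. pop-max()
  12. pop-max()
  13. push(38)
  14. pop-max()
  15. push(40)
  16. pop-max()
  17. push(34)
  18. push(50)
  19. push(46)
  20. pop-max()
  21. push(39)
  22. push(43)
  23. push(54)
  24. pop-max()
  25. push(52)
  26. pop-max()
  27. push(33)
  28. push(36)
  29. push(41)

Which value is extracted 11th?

insert 32 → {32}
insert 37 → {37, 32}
pop-max → 37; now {32}
insert 53 → {53, 32}
insert 47 → {53, 47, 32}
pop-max → 53; now {47, 32}
pop-max → 47; now {32}
insert 55 → {55, 32}
pop-max → 55; now {32}
insert 51 → {51, 32}
pop-max → 51; now {32}
pop-max → 32; now {}
insert 38 → {38}
pop-max → 38; now {}
insert 40 → {40}
pop-max → 40; now {}
insert 34 → {34}
insert 50 → {50, 34}
insert 46 → {50, 46, 34}
pop-max → 50; now {46, 34}
insert 39 → {46, 39, 34}
insert 43 → {46, 43, 39, 34}
insert 54 → {54, 46, 43, 39, 34}
pop-max → 54; now {46, 43, 39, 34}
insert 52 → {52, 46, 43, 39, 34}
pop-max → 52; now {46, 43, 39, 34}
insert 33 → {46, 43, 39, 34, 33}
insert 36 → {46, 43, 39, 36, 34, 33}
insert 41 → {46, 43, 41, 39, 36, 34, 33}

52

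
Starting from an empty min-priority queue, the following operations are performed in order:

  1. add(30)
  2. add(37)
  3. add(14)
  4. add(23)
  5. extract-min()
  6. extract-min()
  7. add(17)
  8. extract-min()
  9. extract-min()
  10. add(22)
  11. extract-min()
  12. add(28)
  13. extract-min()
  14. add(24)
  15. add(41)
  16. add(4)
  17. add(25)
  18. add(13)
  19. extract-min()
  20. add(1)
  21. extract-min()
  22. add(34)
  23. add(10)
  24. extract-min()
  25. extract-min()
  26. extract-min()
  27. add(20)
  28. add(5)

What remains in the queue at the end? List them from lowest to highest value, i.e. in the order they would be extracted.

insert 30 → {30}
insert 37 → {30, 37}
insert 14 → {14, 30, 37}
insert 23 → {14, 23, 30, 37}
extract-min → 14; now {23, 30, 37}
extract-min → 23; now {30, 37}
insert 17 → {17, 30, 37}
extract-min → 17; now {30, 37}
extract-min → 30; now {37}
insert 22 → {22, 37}
extract-min → 22; now {37}
insert 28 → {28, 37}
extract-min → 28; now {37}
insert 24 → {24, 37}
insert 41 → {24, 37, 41}
insert 4 → {4, 24, 37, 41}
insert 25 → {4, 24, 25, 37, 41}
insert 13 → {4, 13, 24, 25, 37, 41}
extract-min → 4; now {13, 24, 25, 37, 41}
insert 1 → {1, 13, 24, 25, 37, 41}
extract-min → 1; now {13, 24, 25, 37, 41}
insert 34 → {13, 24, 25, 34, 37, 41}
insert 10 → {10, 13, 24, 25, 34, 37, 41}
extract-min → 10; now {13, 24, 25, 34, 37, 41}
extract-min → 13; now {24, 25, 34, 37, 41}
extract-min → 24; now {25, 34, 37, 41}
insert 20 → {20, 25, 34, 37, 41}
insert 5 → {5, 20, 25, 34, 37, 41}

[5, 20, 25, 34, 37, 41]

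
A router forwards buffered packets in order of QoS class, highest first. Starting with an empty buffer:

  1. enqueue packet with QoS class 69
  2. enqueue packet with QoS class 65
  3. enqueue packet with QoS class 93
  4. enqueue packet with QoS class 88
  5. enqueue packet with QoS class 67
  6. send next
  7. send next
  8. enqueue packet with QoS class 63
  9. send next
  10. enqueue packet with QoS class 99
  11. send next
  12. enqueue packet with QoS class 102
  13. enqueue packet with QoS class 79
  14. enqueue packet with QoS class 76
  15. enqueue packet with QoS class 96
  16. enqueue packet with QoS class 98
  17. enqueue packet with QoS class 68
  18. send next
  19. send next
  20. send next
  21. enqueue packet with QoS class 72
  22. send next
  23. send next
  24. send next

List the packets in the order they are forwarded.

insert 69 → {69}
insert 65 → {69, 65}
insert 93 → {93, 69, 65}
insert 88 → {93, 88, 69, 65}
insert 67 → {93, 88, 69, 67, 65}
send next → 93; now {88, 69, 67, 65}
send next → 88; now {69, 67, 65}
insert 63 → {69, 67, 65, 63}
send next → 69; now {67, 65, 63}
insert 99 → {99, 67, 65, 63}
send next → 99; now {67, 65, 63}
insert 102 → {102, 67, 65, 63}
insert 79 → {102, 79, 67, 65, 63}
insert 76 → {102, 79, 76, 67, 65, 63}
insert 96 → {102, 96, 79, 76, 67, 65, 63}
insert 98 → {102, 98, 96, 79, 76, 67, 65, 63}
insert 68 → {102, 98, 96, 79, 76, 68, 67, 65, 63}
send next → 102; now {98, 96, 79, 76, 68, 67, 65, 63}
send next → 98; now {96, 79, 76, 68, 67, 65, 63}
send next → 96; now {79, 76, 68, 67, 65, 63}
insert 72 → {79, 76, 72, 68, 67, 65, 63}
send next → 79; now {76, 72, 68, 67, 65, 63}
send next → 76; now {72, 68, 67, 65, 63}
send next → 72; now {68, 67, 65, 63}

[93, 88, 69, 99, 102, 98, 96, 79, 76, 72]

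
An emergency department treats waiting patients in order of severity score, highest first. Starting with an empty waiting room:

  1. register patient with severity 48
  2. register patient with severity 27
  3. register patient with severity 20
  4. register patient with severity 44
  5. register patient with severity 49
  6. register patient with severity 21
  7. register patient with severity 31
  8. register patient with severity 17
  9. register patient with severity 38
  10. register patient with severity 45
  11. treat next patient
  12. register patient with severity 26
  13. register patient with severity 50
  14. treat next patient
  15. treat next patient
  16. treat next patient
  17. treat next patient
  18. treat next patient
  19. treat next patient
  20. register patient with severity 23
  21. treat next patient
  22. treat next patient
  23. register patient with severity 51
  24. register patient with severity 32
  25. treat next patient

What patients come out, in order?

49, 50, 48, 45, 44, 38, 31, 27, 26, 51

insert 48 → {48}
insert 27 → {48, 27}
insert 20 → {48, 27, 20}
insert 44 → {48, 44, 27, 20}
insert 49 → {49, 48, 44, 27, 20}
insert 21 → {49, 48, 44, 27, 21, 20}
insert 31 → {49, 48, 44, 31, 27, 21, 20}
insert 17 → {49, 48, 44, 31, 27, 21, 20, 17}
insert 38 → {49, 48, 44, 38, 31, 27, 21, 20, 17}
insert 45 → {49, 48, 45, 44, 38, 31, 27, 21, 20, 17}
treat next patient → 49; now {48, 45, 44, 38, 31, 27, 21, 20, 17}
insert 26 → {48, 45, 44, 38, 31, 27, 26, 21, 20, 17}
insert 50 → {50, 48, 45, 44, 38, 31, 27, 26, 21, 20, 17}
treat next patient → 50; now {48, 45, 44, 38, 31, 27, 26, 21, 20, 17}
treat next patient → 48; now {45, 44, 38, 31, 27, 26, 21, 20, 17}
treat next patient → 45; now {44, 38, 31, 27, 26, 21, 20, 17}
treat next patient → 44; now {38, 31, 27, 26, 21, 20, 17}
treat next patient → 38; now {31, 27, 26, 21, 20, 17}
treat next patient → 31; now {27, 26, 21, 20, 17}
insert 23 → {27, 26, 23, 21, 20, 17}
treat next patient → 27; now {26, 23, 21, 20, 17}
treat next patient → 26; now {23, 21, 20, 17}
insert 51 → {51, 23, 21, 20, 17}
insert 32 → {51, 32, 23, 21, 20, 17}
treat next patient → 51; now {32, 23, 21, 20, 17}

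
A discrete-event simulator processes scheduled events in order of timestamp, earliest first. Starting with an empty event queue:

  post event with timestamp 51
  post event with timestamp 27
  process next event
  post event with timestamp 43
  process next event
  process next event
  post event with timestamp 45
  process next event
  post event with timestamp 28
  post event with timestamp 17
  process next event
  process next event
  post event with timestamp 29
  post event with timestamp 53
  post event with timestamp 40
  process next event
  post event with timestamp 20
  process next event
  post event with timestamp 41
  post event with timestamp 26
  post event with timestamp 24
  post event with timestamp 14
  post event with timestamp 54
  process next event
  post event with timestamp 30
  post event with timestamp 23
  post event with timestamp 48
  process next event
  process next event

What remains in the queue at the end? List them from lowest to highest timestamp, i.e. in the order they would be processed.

26 → 30 → 40 → 41 → 48 → 53 → 54

insert 51 → {51}
insert 27 → {27, 51}
process next event → 27; now {51}
insert 43 → {43, 51}
process next event → 43; now {51}
process next event → 51; now {}
insert 45 → {45}
process next event → 45; now {}
insert 28 → {28}
insert 17 → {17, 28}
process next event → 17; now {28}
process next event → 28; now {}
insert 29 → {29}
insert 53 → {29, 53}
insert 40 → {29, 40, 53}
process next event → 29; now {40, 53}
insert 20 → {20, 40, 53}
process next event → 20; now {40, 53}
insert 41 → {40, 41, 53}
insert 26 → {26, 40, 41, 53}
insert 24 → {24, 26, 40, 41, 53}
insert 14 → {14, 24, 26, 40, 41, 53}
insert 54 → {14, 24, 26, 40, 41, 53, 54}
process next event → 14; now {24, 26, 40, 41, 53, 54}
insert 30 → {24, 26, 30, 40, 41, 53, 54}
insert 23 → {23, 24, 26, 30, 40, 41, 53, 54}
insert 48 → {23, 24, 26, 30, 40, 41, 48, 53, 54}
process next event → 23; now {24, 26, 30, 40, 41, 48, 53, 54}
process next event → 24; now {26, 30, 40, 41, 48, 53, 54}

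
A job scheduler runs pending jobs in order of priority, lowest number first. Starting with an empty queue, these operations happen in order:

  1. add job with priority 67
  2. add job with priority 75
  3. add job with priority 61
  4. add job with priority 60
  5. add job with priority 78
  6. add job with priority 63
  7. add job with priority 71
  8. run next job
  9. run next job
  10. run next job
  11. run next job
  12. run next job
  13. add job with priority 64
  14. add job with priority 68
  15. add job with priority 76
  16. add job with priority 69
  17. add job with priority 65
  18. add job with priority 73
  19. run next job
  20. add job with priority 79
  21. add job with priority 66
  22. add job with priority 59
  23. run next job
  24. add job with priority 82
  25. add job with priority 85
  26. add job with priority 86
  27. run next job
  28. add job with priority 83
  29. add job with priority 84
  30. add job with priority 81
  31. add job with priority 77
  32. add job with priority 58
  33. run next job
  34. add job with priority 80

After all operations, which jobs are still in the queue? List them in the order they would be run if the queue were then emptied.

66 → 68 → 69 → 73 → 75 → 76 → 77 → 78 → 79 → 80 → 81 → 82 → 83 → 84 → 85 → 86

insert 67 → {67}
insert 75 → {67, 75}
insert 61 → {61, 67, 75}
insert 60 → {60, 61, 67, 75}
insert 78 → {60, 61, 67, 75, 78}
insert 63 → {60, 61, 63, 67, 75, 78}
insert 71 → {60, 61, 63, 67, 71, 75, 78}
run next job → 60; now {61, 63, 67, 71, 75, 78}
run next job → 61; now {63, 67, 71, 75, 78}
run next job → 63; now {67, 71, 75, 78}
run next job → 67; now {71, 75, 78}
run next job → 71; now {75, 78}
insert 64 → {64, 75, 78}
insert 68 → {64, 68, 75, 78}
insert 76 → {64, 68, 75, 76, 78}
insert 69 → {64, 68, 69, 75, 76, 78}
insert 65 → {64, 65, 68, 69, 75, 76, 78}
insert 73 → {64, 65, 68, 69, 73, 75, 76, 78}
run next job → 64; now {65, 68, 69, 73, 75, 76, 78}
insert 79 → {65, 68, 69, 73, 75, 76, 78, 79}
insert 66 → {65, 66, 68, 69, 73, 75, 76, 78, 79}
insert 59 → {59, 65, 66, 68, 69, 73, 75, 76, 78, 79}
run next job → 59; now {65, 66, 68, 69, 73, 75, 76, 78, 79}
insert 82 → {65, 66, 68, 69, 73, 75, 76, 78, 79, 82}
insert 85 → {65, 66, 68, 69, 73, 75, 76, 78, 79, 82, 85}
insert 86 → {65, 66, 68, 69, 73, 75, 76, 78, 79, 82, 85, 86}
run next job → 65; now {66, 68, 69, 73, 75, 76, 78, 79, 82, 85, 86}
insert 83 → {66, 68, 69, 73, 75, 76, 78, 79, 82, 83, 85, 86}
insert 84 → {66, 68, 69, 73, 75, 76, 78, 79, 82, 83, 84, 85, 86}
insert 81 → {66, 68, 69, 73, 75, 76, 78, 79, 81, 82, 83, 84, 85, 86}
insert 77 → {66, 68, 69, 73, 75, 76, 77, 78, 79, 81, 82, 83, 84, 85, 86}
insert 58 → {58, 66, 68, 69, 73, 75, 76, 77, 78, 79, 81, 82, 83, 84, 85, 86}
run next job → 58; now {66, 68, 69, 73, 75, 76, 77, 78, 79, 81, 82, 83, 84, 85, 86}
insert 80 → {66, 68, 69, 73, 75, 76, 77, 78, 79, 80, 81, 82, 83, 84, 85, 86}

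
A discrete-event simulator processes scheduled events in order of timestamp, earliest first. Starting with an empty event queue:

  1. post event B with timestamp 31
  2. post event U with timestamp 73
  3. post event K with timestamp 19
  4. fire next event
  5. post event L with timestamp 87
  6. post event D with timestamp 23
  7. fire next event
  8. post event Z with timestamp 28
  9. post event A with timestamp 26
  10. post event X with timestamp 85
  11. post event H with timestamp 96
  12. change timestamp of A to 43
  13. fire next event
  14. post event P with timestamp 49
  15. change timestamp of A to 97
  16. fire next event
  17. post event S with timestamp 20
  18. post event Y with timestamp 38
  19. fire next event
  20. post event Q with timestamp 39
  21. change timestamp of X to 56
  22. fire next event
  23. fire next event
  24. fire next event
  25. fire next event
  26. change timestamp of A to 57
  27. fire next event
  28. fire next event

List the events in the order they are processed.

K → D → Z → B → S → Y → Q → P → X → A → U

add B (timestamp 31) → {B:31}
add U (timestamp 73) → {B:31, U:73}
add K (timestamp 19) → {K:19, B:31, U:73}
fire next event → K; now {B:31, U:73}
add L (timestamp 87) → {B:31, U:73, L:87}
add D (timestamp 23) → {D:23, B:31, U:73, L:87}
fire next event → D; now {B:31, U:73, L:87}
add Z (timestamp 28) → {Z:28, B:31, U:73, L:87}
add A (timestamp 26) → {A:26, Z:28, B:31, U:73, L:87}
add X (timestamp 85) → {A:26, Z:28, B:31, U:73, X:85, L:87}
add H (timestamp 96) → {A:26, Z:28, B:31, U:73, X:85, L:87, H:96}
update A to timestamp 43 → {Z:28, B:31, A:43, U:73, X:85, L:87, H:96}
fire next event → Z; now {B:31, A:43, U:73, X:85, L:87, H:96}
add P (timestamp 49) → {B:31, A:43, P:49, U:73, X:85, L:87, H:96}
update A to timestamp 97 → {B:31, P:49, U:73, X:85, L:87, H:96, A:97}
fire next event → B; now {P:49, U:73, X:85, L:87, H:96, A:97}
add S (timestamp 20) → {S:20, P:49, U:73, X:85, L:87, H:96, A:97}
add Y (timestamp 38) → {S:20, Y:38, P:49, U:73, X:85, L:87, H:96, A:97}
fire next event → S; now {Y:38, P:49, U:73, X:85, L:87, H:96, A:97}
add Q (timestamp 39) → {Y:38, Q:39, P:49, U:73, X:85, L:87, H:96, A:97}
update X to timestamp 56 → {Y:38, Q:39, P:49, X:56, U:73, L:87, H:96, A:97}
fire next event → Y; now {Q:39, P:49, X:56, U:73, L:87, H:96, A:97}
fire next event → Q; now {P:49, X:56, U:73, L:87, H:96, A:97}
fire next event → P; now {X:56, U:73, L:87, H:96, A:97}
fire next event → X; now {U:73, L:87, H:96, A:97}
update A to timestamp 57 → {A:57, U:73, L:87, H:96}
fire next event → A; now {U:73, L:87, H:96}
fire next event → U; now {L:87, H:96}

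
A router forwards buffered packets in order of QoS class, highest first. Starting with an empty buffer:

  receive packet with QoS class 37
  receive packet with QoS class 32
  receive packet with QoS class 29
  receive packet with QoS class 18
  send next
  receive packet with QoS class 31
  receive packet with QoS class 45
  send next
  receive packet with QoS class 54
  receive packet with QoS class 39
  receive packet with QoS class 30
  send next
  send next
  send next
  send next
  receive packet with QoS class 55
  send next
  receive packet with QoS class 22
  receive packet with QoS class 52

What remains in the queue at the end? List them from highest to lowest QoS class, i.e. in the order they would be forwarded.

52, 30, 29, 22, 18

insert 37 → {37}
insert 32 → {37, 32}
insert 29 → {37, 32, 29}
insert 18 → {37, 32, 29, 18}
send next → 37; now {32, 29, 18}
insert 31 → {32, 31, 29, 18}
insert 45 → {45, 32, 31, 29, 18}
send next → 45; now {32, 31, 29, 18}
insert 54 → {54, 32, 31, 29, 18}
insert 39 → {54, 39, 32, 31, 29, 18}
insert 30 → {54, 39, 32, 31, 30, 29, 18}
send next → 54; now {39, 32, 31, 30, 29, 18}
send next → 39; now {32, 31, 30, 29, 18}
send next → 32; now {31, 30, 29, 18}
send next → 31; now {30, 29, 18}
insert 55 → {55, 30, 29, 18}
send next → 55; now {30, 29, 18}
insert 22 → {30, 29, 22, 18}
insert 52 → {52, 30, 29, 22, 18}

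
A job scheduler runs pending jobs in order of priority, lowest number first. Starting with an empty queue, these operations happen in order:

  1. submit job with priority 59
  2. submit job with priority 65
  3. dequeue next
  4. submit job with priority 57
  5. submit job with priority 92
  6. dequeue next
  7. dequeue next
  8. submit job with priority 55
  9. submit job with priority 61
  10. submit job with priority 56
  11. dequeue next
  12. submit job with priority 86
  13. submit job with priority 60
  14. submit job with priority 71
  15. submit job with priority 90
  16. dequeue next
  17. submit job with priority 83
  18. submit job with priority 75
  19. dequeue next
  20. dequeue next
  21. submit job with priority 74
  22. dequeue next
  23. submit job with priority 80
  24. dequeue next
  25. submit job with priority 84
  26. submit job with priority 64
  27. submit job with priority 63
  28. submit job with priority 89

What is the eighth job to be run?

insert 59 → {59}
insert 65 → {59, 65}
dequeue next → 59; now {65}
insert 57 → {57, 65}
insert 92 → {57, 65, 92}
dequeue next → 57; now {65, 92}
dequeue next → 65; now {92}
insert 55 → {55, 92}
insert 61 → {55, 61, 92}
insert 56 → {55, 56, 61, 92}
dequeue next → 55; now {56, 61, 92}
insert 86 → {56, 61, 86, 92}
insert 60 → {56, 60, 61, 86, 92}
insert 71 → {56, 60, 61, 71, 86, 92}
insert 90 → {56, 60, 61, 71, 86, 90, 92}
dequeue next → 56; now {60, 61, 71, 86, 90, 92}
insert 83 → {60, 61, 71, 83, 86, 90, 92}
insert 75 → {60, 61, 71, 75, 83, 86, 90, 92}
dequeue next → 60; now {61, 71, 75, 83, 86, 90, 92}
dequeue next → 61; now {71, 75, 83, 86, 90, 92}
insert 74 → {71, 74, 75, 83, 86, 90, 92}
dequeue next → 71; now {74, 75, 83, 86, 90, 92}
insert 80 → {74, 75, 80, 83, 86, 90, 92}
dequeue next → 74; now {75, 80, 83, 86, 90, 92}
insert 84 → {75, 80, 83, 84, 86, 90, 92}
insert 64 → {64, 75, 80, 83, 84, 86, 90, 92}
insert 63 → {63, 64, 75, 80, 83, 84, 86, 90, 92}
insert 89 → {63, 64, 75, 80, 83, 84, 86, 89, 90, 92}

71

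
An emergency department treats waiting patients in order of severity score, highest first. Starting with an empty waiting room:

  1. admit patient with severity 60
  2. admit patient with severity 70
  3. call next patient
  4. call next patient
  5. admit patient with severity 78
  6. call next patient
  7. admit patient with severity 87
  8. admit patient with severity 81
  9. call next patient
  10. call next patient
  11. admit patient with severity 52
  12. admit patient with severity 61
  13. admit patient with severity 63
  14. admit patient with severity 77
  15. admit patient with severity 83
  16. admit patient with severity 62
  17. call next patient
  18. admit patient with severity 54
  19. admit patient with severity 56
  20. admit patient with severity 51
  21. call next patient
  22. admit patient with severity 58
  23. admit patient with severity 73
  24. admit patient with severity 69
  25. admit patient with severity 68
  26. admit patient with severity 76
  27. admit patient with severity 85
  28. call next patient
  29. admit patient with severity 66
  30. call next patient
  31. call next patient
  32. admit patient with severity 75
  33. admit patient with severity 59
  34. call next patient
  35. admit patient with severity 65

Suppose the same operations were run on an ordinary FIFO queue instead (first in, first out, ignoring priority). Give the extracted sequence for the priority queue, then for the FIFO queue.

priority queue: 70 → 60 → 78 → 87 → 81 → 83 → 77 → 85 → 76 → 73 → 75; FIFO queue: 60, 70, 78, 87, 81, 52, 61, 63, 77, 83, 62

insert 60 → {60}
insert 70 → {70, 60}
call next patient → 70; now {60}
call next patient → 60; now {}
insert 78 → {78}
call next patient → 78; now {}
insert 87 → {87}
insert 81 → {87, 81}
call next patient → 87; now {81}
call next patient → 81; now {}
insert 52 → {52}
insert 61 → {61, 52}
insert 63 → {63, 61, 52}
insert 77 → {77, 63, 61, 52}
insert 83 → {83, 77, 63, 61, 52}
insert 62 → {83, 77, 63, 62, 61, 52}
call next patient → 83; now {77, 63, 62, 61, 52}
insert 54 → {77, 63, 62, 61, 54, 52}
insert 56 → {77, 63, 62, 61, 56, 54, 52}
insert 51 → {77, 63, 62, 61, 56, 54, 52, 51}
call next patient → 77; now {63, 62, 61, 56, 54, 52, 51}
insert 58 → {63, 62, 61, 58, 56, 54, 52, 51}
insert 73 → {73, 63, 62, 61, 58, 56, 54, 52, 51}
insert 69 → {73, 69, 63, 62, 61, 58, 56, 54, 52, 51}
insert 68 → {73, 69, 68, 63, 62, 61, 58, 56, 54, 52, 51}
insert 76 → {76, 73, 69, 68, 63, 62, 61, 58, 56, 54, 52, 51}
insert 85 → {85, 76, 73, 69, 68, 63, 62, 61, 58, 56, 54, 52, 51}
call next patient → 85; now {76, 73, 69, 68, 63, 62, 61, 58, 56, 54, 52, 51}
insert 66 → {76, 73, 69, 68, 66, 63, 62, 61, 58, 56, 54, 52, 51}
call next patient → 76; now {73, 69, 68, 66, 63, 62, 61, 58, 56, 54, 52, 51}
call next patient → 73; now {69, 68, 66, 63, 62, 61, 58, 56, 54, 52, 51}
insert 75 → {75, 69, 68, 66, 63, 62, 61, 58, 56, 54, 52, 51}
insert 59 → {75, 69, 68, 66, 63, 62, 61, 59, 58, 56, 54, 52, 51}
call next patient → 75; now {69, 68, 66, 63, 62, 61, 59, 58, 56, 54, 52, 51}
insert 65 → {69, 68, 66, 65, 63, 62, 61, 59, 58, 56, 54, 52, 51}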